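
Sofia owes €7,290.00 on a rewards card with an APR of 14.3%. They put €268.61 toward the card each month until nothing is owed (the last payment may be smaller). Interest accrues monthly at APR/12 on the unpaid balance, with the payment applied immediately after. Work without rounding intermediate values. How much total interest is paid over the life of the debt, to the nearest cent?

€1,568.99

Monthly rate r = 14.3%/12 = 1.19167% = 0.0119167.
Payoff takes n = ⌈−ln(1 − rB₀/P)/ln(1+r)⌉ = ⌈32.981⌉ = 33 payments; the last is €263.47.
Total paid = 32·€268.61 + €263.47 = €8,858.99.
Total interest = total paid − principal = €8,858.99 − €7,290.00 = €1,568.99.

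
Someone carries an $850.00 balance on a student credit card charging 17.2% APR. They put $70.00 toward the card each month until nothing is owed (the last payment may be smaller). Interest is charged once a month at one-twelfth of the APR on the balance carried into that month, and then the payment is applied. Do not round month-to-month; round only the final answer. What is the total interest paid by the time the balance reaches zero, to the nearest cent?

Monthly rate r = 17.2%/12 = 1.43333% = 0.0143333.
Payoff takes n = ⌈−ln(1 − rB₀/P)/ln(1+r)⌉ = ⌈13.436⌉ = 14 payments; the last is $30.66.
Total paid = 13·$70.00 + $30.66 = $940.66.
Total interest = total paid − principal = $940.66 − $850.00 = $90.66.

$90.66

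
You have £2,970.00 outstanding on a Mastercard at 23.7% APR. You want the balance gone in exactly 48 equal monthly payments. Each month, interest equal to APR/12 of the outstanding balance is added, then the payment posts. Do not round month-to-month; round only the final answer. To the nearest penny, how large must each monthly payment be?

£96.34

Monthly rate r = 23.7%/12 = 1.975% = 0.01975.
Level-payment amortization: P = B₀·r / (1 − (1+r)^(−n)) = 2970.00·0.01975 / (1 − 1.01975^(−48)).
Denominator 1 − (1+r)^(−48) = 0.608887471.
P = 58.6575 / 0.608887471 ≈ 96.34.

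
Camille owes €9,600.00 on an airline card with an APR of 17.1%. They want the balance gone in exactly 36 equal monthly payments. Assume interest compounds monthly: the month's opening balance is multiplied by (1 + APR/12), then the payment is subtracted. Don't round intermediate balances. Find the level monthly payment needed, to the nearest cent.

Monthly rate r = 17.1%/12 = 1.425% = 0.01425.
Level-payment amortization: P = B₀·r / (1 − (1+r)^(−n)) = 9600.00·0.01425 / (1 − 1.01425^(−36)).
Denominator 1 − (1+r)^(−36) = 0.399131537.
P = 136.8 / 0.399131537 ≈ 342.74.

€342.74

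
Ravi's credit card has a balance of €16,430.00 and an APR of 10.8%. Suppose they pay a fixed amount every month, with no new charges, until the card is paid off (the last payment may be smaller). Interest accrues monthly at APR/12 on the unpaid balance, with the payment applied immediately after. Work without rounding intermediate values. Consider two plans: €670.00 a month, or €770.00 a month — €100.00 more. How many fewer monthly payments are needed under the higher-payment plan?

4 fewer payments

Monthly rate r = 10.8%/12 = 0.9% = 0.009.
At €670.00/mo: n = ⌈−ln(1 − rB₀/P)/ln(1+r)⌉ = 28 payments (last €557.38); total interest = total paid − €16,430.00 = €2,217.38.
At €770.00/mo: 24 payments (last €616.52); total interest €1,896.52.
Payments saved = 28 − 24 = 4.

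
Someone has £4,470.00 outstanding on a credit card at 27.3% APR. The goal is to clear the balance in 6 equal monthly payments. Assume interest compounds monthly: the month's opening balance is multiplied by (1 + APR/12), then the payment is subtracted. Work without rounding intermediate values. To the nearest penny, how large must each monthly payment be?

Monthly rate r = 27.3%/12 = 2.275% = 0.02275.
Level-payment amortization: P = B₀·r / (1 − (1+r)^(−n)) = 4470.00·0.02275 / (1 − 1.02275^(−6)).
Denominator 1 − (1+r)^(−6) = 0.126258284.
P = 101.692 / 0.126258284 ≈ 805.43.

£805.43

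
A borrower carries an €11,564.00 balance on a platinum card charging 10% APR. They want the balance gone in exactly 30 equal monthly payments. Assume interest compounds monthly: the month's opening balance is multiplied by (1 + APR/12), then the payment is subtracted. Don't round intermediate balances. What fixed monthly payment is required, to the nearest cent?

Monthly rate r = 10%/12 = 0.833333% = 0.00833333.
Level-payment amortization: P = B₀·r / (1 − (1+r)^(−n)) = 11564.00·0.00833333 / (1 − 1.00833^(−30)).
Denominator 1 − (1+r)^(−30) = 0.220392027.
P = 96.3667 / 0.220392027 ≈ 437.25.

€437.25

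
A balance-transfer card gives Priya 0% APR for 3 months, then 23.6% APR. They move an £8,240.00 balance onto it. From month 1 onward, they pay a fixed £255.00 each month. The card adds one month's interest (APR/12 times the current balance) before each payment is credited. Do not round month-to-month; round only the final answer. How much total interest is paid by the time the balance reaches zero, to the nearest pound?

£3,775

Promo months 1–3 at r₀ = 0%/12 = 0; months 4+ at r₁ = 23.6%/12 = 0.0196667.
After month 3 (no interest yet): B = £8,240.00 − 3·£255.00 = £7,475.00.
Then at r₁ with £255.00/mo: n₂ = −ln(1 − r₁·B/P)/ln(1+r₁) ≈ 44.12 → 45 more payments.
Total paid = 47·£255.00 + £30.05 = £12,015.05; interest = £12,015.05 − £8,240.00 = £3,775.05.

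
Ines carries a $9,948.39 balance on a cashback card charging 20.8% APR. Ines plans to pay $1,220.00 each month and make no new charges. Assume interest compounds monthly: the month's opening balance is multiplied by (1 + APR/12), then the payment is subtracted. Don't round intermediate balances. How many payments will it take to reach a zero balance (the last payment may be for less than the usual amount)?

9 months

Monthly rate r = 20.8%/12 = 1.73333% = 0.0173333.
Recurrence: B ← B·(1+r) − $1,220.00.
Month 1: interest $172.44; balance after payment $8,900.83.
Month 2: interest $154.28; balance after payment $7,835.11.
Closed form: n = −ln(1 − rB₀/P)/ln(1+r) = −ln(0.85866)/ln(1.01733) ≈ 8.867, so the balance reaches zero during payment 9.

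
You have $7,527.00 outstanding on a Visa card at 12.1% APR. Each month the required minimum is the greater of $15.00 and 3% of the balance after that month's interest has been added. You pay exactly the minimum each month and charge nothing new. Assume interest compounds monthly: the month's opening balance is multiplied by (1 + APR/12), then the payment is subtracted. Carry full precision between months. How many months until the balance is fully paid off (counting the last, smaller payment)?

Monthly rate r = 12.1%/12 = 1.00833% = 0.0100833.
While 3% of the post-interest balance exceeds $15.00, each month B ← (B·(1+r))·(1 − 0.03), i.e. B shrinks by the factor (1+r)·0.97 = 0.97978.
This holds for months 1–134. Entering month 135 the balance is $487.42; 3% of the post-interest balance is now below $15.00, so the flat $15.00 minimum applies from here.
From month 135 a fixed $15.00 at rate r clears $487.42 in 40 more payments. Total: 134 + 40 = 174 months.

174 months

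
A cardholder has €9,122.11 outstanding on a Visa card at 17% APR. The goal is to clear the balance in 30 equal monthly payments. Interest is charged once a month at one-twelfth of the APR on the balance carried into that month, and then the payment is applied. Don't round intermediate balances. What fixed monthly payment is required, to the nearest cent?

Monthly rate r = 17%/12 = 1.41667% = 0.0141667.
Level-payment amortization: P = B₀·r / (1 − (1+r)^(−n)) = 9122.11·0.0141667 / (1 − 1.01417^(−30)).
Denominator 1 − (1+r)^(−30) = 0.344277578.
P = 129.23 / 0.344277578 ≈ 375.37.

€375.37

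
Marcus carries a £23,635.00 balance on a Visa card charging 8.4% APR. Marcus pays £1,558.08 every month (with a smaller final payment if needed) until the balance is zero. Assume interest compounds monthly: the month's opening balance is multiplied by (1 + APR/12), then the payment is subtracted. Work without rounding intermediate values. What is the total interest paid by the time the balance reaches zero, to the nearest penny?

£1,439.22

Monthly rate r = 8.4%/12 = 0.7% = 0.007.
Payoff takes n = ⌈−ln(1 − rB₀/P)/ln(1+r)⌉ = ⌈16.093⌉ = 17 payments; the last is £144.94.
Total paid = 16·£1,558.08 + £144.94 = £25,074.22.
Total interest = total paid − principal = £25,074.22 − £23,635.00 = £1,439.22.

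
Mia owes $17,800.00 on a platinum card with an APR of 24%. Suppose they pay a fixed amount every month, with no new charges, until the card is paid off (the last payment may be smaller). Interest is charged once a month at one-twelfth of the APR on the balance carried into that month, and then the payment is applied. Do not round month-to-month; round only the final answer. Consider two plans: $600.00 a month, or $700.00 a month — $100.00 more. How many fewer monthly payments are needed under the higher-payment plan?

Monthly rate r = 24%/12 = 2% = 0.02.
At $600.00/mo: n = ⌈−ln(1 − rB₀/P)/ln(1+r)⌉ = 46 payments (last $263.34); total interest = total paid − $17,800.00 = $9,463.34.
At $700.00/mo: 36 payments (last $613.94); total interest $7,313.94.
Payments saved = 46 − 36 = 10.

10 fewer payments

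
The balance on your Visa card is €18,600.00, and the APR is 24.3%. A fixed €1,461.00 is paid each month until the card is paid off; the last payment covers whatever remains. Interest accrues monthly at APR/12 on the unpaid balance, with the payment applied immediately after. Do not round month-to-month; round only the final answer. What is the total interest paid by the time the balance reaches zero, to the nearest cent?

Monthly rate r = 24.3%/12 = 2.025% = 0.02025.
Payoff takes n = ⌈−ln(1 − rB₀/P)/ln(1+r)⌉ = ⌈14.872⌉ = 15 payments; the last is €1,274.98.
Total paid = 14·€1,461.00 + €1,274.98 = €21,728.98.
Total interest = total paid − principal = €21,728.98 − €18,600.00 = €3,128.98.

€3,128.98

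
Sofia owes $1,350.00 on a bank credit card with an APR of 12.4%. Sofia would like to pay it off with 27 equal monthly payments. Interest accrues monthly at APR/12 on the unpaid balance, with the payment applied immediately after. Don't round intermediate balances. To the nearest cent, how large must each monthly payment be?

Monthly rate r = 12.4%/12 = 1.03333% = 0.0103333.
Level-payment amortization: P = B₀·r / (1 − (1+r)^(−n)) = 1350.00·0.0103333 / (1 − 1.01033^(−27)).
Denominator 1 − (1+r)^(−27) = 0.242376224.
P = 13.95 / 0.242376224 ≈ 57.56.

$57.56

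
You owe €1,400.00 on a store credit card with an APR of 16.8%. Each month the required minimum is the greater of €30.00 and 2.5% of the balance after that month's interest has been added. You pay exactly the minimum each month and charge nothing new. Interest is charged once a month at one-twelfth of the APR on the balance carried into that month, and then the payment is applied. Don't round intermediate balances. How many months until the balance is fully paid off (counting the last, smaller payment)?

Monthly rate r = 16.8%/12 = 1.4% = 0.014.
While 2.5% of the post-interest balance exceeds €30.00, each month B ← (B·(1+r))·(1 − 0.025), i.e. B shrinks by the factor (1+r)·0.975 = 0.98865.
This holds for months 1–15. Entering month 16 the balance is €1,179.69; 2.5% of the post-interest balance is now below €30.00, so the flat €30.00 minimum applies from here.
From month 16 a fixed €30.00 at rate r clears €1,179.69 in 58 more payments. Total: 15 + 58 = 73 months.

73 months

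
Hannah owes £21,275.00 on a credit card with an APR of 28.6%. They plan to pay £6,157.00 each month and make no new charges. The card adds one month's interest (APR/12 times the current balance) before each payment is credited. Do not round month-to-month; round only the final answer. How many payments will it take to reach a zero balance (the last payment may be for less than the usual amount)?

4 payments

Monthly rate r = 28.6%/12 = 2.38333% = 0.0238333.
Recurrence: B ← B·(1+r) − £6,157.00.
Month 1: interest £507.05; balance after payment £15,625.05.
Month 2: interest £372.40; balance after payment £9,840.45.
Month 3: interest £234.53; balance after payment £3,917.98.
Month 4: interest £93.38; balance after payment £0.00.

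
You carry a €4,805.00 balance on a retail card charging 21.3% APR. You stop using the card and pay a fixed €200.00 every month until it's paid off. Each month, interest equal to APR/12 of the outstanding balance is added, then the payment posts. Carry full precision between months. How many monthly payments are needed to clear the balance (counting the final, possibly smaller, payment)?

32 months

Monthly rate r = 21.3%/12 = 1.775% = 0.01775.
Recurrence: B ← B·(1+r) − €200.00.
Month 1: interest €85.29; balance after payment €4,690.29.
Month 2: interest €83.25; balance after payment €4,573.54.
Closed form: n = −ln(1 − rB₀/P)/ln(1+r) = −ln(0.57356)/ln(1.01775) ≈ 31.595, so the balance reaches zero during payment 32.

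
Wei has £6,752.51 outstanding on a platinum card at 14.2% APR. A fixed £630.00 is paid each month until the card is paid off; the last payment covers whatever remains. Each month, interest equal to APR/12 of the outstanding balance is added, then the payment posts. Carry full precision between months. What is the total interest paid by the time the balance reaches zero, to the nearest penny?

£511.83

Monthly rate r = 14.2%/12 = 1.18333% = 0.0118333.
Payoff takes n = ⌈−ln(1 − rB₀/P)/ln(1+r)⌉ = ⌈11.529⌉ = 12 payments; the last is £334.34.
Total paid = 11·£630.00 + £334.34 = £7,264.34.
Total interest = total paid − principal = £7,264.34 − £6,752.51 = £511.83.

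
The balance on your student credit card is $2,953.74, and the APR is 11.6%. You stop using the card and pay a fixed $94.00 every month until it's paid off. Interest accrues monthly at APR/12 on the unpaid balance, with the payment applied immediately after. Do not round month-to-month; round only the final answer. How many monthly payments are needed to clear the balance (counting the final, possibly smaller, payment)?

38 payments

Monthly rate r = 11.6%/12 = 0.966667% = 0.00966667.
Recurrence: B ← B·(1+r) − $94.00.
Month 1: interest $28.55; balance after payment $2,888.29.
Month 2: interest $27.92; balance after payment $2,822.21.
Closed form: n = −ln(1 − rB₀/P)/ln(1+r) = −ln(0.69625)/ln(1.00967) ≈ 37.634, so the balance reaches zero during payment 38.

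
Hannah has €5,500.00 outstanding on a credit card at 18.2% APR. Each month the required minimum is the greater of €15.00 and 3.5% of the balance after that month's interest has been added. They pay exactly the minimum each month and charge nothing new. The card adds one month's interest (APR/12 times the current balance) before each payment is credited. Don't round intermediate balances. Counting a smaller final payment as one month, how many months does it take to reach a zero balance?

Monthly rate r = 18.2%/12 = 1.51667% = 0.0151667.
While 3.5% of the post-interest balance exceeds €15.00, each month B ← (B·(1+r))·(1 − 0.035), i.e. B shrinks by the factor (1+r)·0.965 = 0.97964.
This holds for months 1–125. Entering month 126 the balance is €420.19; 3.5% of the post-interest balance is now below €15.00, so the flat €15.00 minimum applies from here.
From month 126 a fixed €15.00 at rate r clears €420.19 in 37 more payments. Total: 125 + 37 = 162 months.

162 months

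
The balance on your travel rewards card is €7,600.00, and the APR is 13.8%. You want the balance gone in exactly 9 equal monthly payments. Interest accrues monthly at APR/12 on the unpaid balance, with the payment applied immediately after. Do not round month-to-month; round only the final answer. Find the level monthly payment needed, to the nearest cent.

Monthly rate r = 13.8%/12 = 1.15% = 0.0115.
Level-payment amortization: P = B₀·r / (1 − (1+r)^(−n)) = 7600.00·0.0115 / (1 − 1.0115^(−9)).
Denominator 1 − (1+r)^(−9) = 0.0977912889.
P = 87.4 / 0.0977912889 ≈ 893.74.

€893.74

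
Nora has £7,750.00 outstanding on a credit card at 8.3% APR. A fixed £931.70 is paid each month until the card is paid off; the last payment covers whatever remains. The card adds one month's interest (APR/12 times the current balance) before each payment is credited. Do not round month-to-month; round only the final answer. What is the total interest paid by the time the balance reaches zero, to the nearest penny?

£260.23

Monthly rate r = 8.3%/12 = 0.691667% = 0.00691667.
Payoff takes n = ⌈−ln(1 − rB₀/P)/ln(1+r)⌉ = ⌈8.597⌉ = 9 payments; the last is £556.63.
Total paid = 8·£931.70 + £556.63 = £8,010.23.
Total interest = total paid − principal = £8,010.23 − £7,750.00 = £260.23.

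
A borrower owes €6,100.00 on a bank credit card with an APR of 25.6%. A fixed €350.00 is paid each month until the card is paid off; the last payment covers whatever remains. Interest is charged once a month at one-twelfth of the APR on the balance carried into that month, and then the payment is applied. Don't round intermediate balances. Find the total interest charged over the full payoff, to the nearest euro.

Monthly rate r = 25.6%/12 = 2.13333% = 0.0213333.
Payoff takes n = ⌈−ln(1 − rB₀/P)/ln(1+r)⌉ = ⌈22.024⌉ = 23 payments; the last is €8.62.
Total paid = 22·€350.00 + €8.62 = €7,708.62.
Total interest = total paid − principal = €7,708.62 − €6,100.00 = €1,608.62.

€1,609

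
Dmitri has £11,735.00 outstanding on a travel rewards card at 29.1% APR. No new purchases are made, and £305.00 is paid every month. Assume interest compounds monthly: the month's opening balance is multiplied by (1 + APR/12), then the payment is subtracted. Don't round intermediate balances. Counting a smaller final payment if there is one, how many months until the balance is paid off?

Monthly rate r = 29.1%/12 = 2.425% = 0.02425.
Recurrence: B ← B·(1+r) − £305.00.
Month 1: interest £284.57; balance after payment £11,714.57.
Month 2: interest £284.08; balance after payment £11,693.65.
Closed form: n = −ln(1 − rB₀/P)/ln(1+r) = −ln(0.066971)/ln(1.02425) ≈ 112.831, so the balance reaches zero during payment 113.

113 payments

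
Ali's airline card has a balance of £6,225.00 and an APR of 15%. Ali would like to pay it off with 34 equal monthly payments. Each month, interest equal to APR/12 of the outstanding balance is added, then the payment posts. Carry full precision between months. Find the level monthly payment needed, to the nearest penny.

Monthly rate r = 15%/12 = 1.25% = 0.0125.
Level-payment amortization: P = B₀·r / (1 − (1+r)^(−n)) = 6225.00·0.0125 / (1 − 1.0125^(−34)).
Denominator 1 − (1+r)^(−34) = 0.344505706.
P = 77.8125 / 0.344505706 ≈ 225.87.

£225.87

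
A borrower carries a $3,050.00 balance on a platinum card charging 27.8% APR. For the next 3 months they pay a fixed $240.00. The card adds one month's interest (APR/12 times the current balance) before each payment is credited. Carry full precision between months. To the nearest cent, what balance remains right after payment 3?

$2,530.11

Monthly rate r = 27.8%/12 = 2.31667% = 0.0231667.
Each month: B ← B·(1+r) − $240.00.
Month 1: interest $70.66; balance after payment $2,880.66.
Month 2: interest $66.74; balance after payment $2,707.39.
Month 3: interest $62.72; balance after payment $2,530.11.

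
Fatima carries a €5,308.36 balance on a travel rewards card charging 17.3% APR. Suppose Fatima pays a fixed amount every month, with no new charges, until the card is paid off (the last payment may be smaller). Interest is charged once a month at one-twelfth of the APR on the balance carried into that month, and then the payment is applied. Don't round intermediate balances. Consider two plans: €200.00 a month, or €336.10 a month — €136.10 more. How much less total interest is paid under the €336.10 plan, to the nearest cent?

Monthly rate r = 17.3%/12 = 1.44167% = 0.0144167.
At €200.00/mo: n = ⌈−ln(1 − rB₀/P)/ln(1+r)⌉ = 34 payments (last €139.42); total interest = total paid − €5,308.36 = €1,431.06.
At €336.10/mo: 19 payments (last €17.27); total interest €758.71.
Interest saved = €1,431.06 − €758.71 = €672.35.

€672.35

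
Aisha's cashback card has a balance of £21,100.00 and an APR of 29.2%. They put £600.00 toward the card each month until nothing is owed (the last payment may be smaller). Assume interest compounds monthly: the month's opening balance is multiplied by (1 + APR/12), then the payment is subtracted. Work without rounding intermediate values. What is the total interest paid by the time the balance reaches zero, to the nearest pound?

£27,218

Monthly rate r = 29.2%/12 = 2.43333% = 0.0243333.
Payoff takes n = ⌈−ln(1 − rB₀/P)/ln(1+r)⌉ = ⌈80.526⌉ = 81 payments; the last is £317.63.
Total paid = 80·£600.00 + £317.63 = £48,317.63.
Total interest = total paid − principal = £48,317.63 − £21,100.00 = £27,217.63.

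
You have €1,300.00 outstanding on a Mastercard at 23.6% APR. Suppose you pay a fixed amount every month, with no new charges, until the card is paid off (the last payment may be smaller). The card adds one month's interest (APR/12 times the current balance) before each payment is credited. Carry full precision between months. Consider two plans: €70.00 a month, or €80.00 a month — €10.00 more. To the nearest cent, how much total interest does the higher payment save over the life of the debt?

Monthly rate r = 23.6%/12 = 1.96667% = 0.0196667.
At €70.00/mo: n = ⌈−ln(1 − rB₀/P)/ln(1+r)⌉ = 24 payments (last €23.74); total interest = total paid − €1,300.00 = €333.74.
At €80.00/mo: 20 payments (last €61.79); total interest €281.79.
Interest saved = €333.74 − €281.79 = €51.95.

€51.95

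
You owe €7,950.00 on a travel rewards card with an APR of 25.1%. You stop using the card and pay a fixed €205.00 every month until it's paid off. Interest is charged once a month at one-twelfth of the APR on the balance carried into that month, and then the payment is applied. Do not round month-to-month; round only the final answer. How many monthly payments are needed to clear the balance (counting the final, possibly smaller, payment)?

Monthly rate r = 25.1%/12 = 2.09167% = 0.0209167.
Recurrence: B ← B·(1+r) − €205.00.
Month 1: interest €166.29; balance after payment €7,911.29.
Month 2: interest €165.48; balance after payment €7,871.77.
Closed form: n = −ln(1 − rB₀/P)/ln(1+r) = −ln(0.18884)/ln(1.02092) ≈ 80.520, so the balance reaches zero during payment 81.

81 months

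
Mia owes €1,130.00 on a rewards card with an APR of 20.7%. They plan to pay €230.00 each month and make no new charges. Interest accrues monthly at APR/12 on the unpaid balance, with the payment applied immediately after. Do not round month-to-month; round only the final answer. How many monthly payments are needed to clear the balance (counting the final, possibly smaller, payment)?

Monthly rate r = 20.7%/12 = 1.725% = 0.01725.
Recurrence: B ← B·(1+r) − €230.00.
Month 1: interest €19.49; balance after payment €919.49.
Month 2: interest €15.86; balance after payment €705.35.
Month 3: interest €12.17; balance after payment €487.52.
Month 4: interest €8.41; balance after payment €265.93.
Month 5: interest €4.59; balance after payment €40.52.
Month 6: interest €0.70; balance after payment €0.00.

6 payments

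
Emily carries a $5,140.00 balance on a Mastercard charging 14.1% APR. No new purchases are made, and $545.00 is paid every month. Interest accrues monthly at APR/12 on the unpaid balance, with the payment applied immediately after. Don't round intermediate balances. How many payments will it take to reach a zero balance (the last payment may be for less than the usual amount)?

11 payments

Monthly rate r = 14.1%/12 = 1.175% = 0.01175.
Recurrence: B ← B·(1+r) − $545.00.
Month 1: interest $60.40; balance after payment $4,655.40.
Month 2: interest $54.70; balance after payment $4,165.10.
Closed form: n = −ln(1 − rB₀/P)/ln(1+r) = −ln(0.88918)/ln(1.01175) ≈ 10.054, so the balance reaches zero during payment 11.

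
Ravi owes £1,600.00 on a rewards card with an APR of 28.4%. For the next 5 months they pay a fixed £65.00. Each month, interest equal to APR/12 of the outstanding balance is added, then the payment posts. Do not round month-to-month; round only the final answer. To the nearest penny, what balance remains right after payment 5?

£1,457.76

Monthly rate r = 28.4%/12 = 2.36667% = 0.0236667.
Each month: B ← B·(1+r) − £65.00.
Month 1: interest £37.87; balance after payment £1,572.87.
Month 2: interest £37.22; balance after payment £1,545.09.
Month 3: interest £36.57; balance after payment £1,516.66.
Month 4: interest £35.89; balance after payment £1,487.55.
Month 5: interest £35.21; balance after payment £1,457.76.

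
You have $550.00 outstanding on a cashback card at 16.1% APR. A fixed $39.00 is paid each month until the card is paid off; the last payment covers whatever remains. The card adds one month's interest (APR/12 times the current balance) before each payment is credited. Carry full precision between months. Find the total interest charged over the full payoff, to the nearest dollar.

Monthly rate r = 16.1%/12 = 1.34167% = 0.0134167.
Payoff takes n = ⌈−ln(1 − rB₀/P)/ln(1+r)⌉ = ⌈15.738⌉ = 16 payments; the last is $28.83.
Total paid = 15·$39.00 + $28.83 = $613.83.
Total interest = total paid − principal = $613.83 − $550.00 = $63.83.

$64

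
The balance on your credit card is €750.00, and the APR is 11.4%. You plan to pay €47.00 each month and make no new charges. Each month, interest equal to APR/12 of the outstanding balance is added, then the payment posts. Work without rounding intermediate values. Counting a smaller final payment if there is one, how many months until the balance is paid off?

18 payments

Monthly rate r = 11.4%/12 = 0.95% = 0.0095.
Recurrence: B ← B·(1+r) − €47.00.
Month 1: interest €7.12; balance after payment €710.12.
Month 2: interest €6.75; balance after payment €669.87.
Closed form: n = −ln(1 − rB₀/P)/ln(1+r) = −ln(0.8484)/ln(1.0095) ≈ 17.387, so the balance reaches zero during payment 18.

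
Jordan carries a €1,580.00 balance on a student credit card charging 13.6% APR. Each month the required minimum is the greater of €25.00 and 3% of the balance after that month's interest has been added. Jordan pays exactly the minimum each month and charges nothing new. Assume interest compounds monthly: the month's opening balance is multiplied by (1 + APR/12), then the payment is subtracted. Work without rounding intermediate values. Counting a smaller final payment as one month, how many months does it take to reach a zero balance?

Monthly rate r = 13.6%/12 = 1.13333% = 0.0113333.
While 3% of the post-interest balance exceeds €25.00, each month B ← (B·(1+r))·(1 − 0.03), i.e. B shrinks by the factor (1+r)·0.97 = 0.98099.
This holds for months 1–34. Entering month 35 the balance is €822.82; 3% of the post-interest balance is now below €25.00, so the flat €25.00 minimum applies from here.
From month 35 a fixed €25.00 at rate r clears €822.82 in 42 more payments. Total: 34 + 42 = 76 months.

76 months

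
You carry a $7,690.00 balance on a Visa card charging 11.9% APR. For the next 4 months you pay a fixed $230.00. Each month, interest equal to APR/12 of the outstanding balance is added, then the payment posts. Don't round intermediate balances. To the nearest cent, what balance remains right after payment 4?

Monthly rate r = 11.9%/12 = 0.991667% = 0.00991667.
Each month: B ← B·(1+r) − $230.00.
Month 1: interest $76.26; balance after payment $7,536.26.
Month 2: interest $74.73; balance after payment $7,380.99.
Month 3: interest $73.19; balance after payment $7,224.19.
Month 4: interest $71.64; balance after payment $7,065.83.

$7,065.83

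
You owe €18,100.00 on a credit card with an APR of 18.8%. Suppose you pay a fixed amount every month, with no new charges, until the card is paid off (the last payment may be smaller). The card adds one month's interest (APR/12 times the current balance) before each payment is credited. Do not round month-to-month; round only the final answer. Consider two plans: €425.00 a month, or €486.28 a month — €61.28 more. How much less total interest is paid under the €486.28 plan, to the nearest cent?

Monthly rate r = 18.8%/12 = 1.56667% = 0.0156667.
At €425.00/mo: n = ⌈−ln(1 − rB₀/P)/ln(1+r)⌉ = 71 payments (last €331.27); total interest = total paid − €18,100.00 = €11,981.27.
At €486.28/mo: 57 payments (last €140.29); total interest €9,271.97.
Interest saved = €11,981.27 − €9,271.97 = €2,709.30.

€2,709.30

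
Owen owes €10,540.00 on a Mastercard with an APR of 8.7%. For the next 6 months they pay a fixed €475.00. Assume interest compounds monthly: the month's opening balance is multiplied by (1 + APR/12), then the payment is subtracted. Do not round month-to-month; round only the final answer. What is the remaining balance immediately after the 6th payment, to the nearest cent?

Monthly rate r = 8.7%/12 = 0.725% = 0.00725.
Each month: B ← B·(1+r) − €475.00.
Month 1: interest €76.41; balance after payment €10,141.42.
Month 2: interest €73.53; balance after payment €9,739.94.
Month 3: interest €70.61; balance after payment €9,335.55.
Month 4: interest €67.68; balance after payment €8,928.24.
Month 5: interest €64.73; balance after payment €8,517.97.
Month 6: interest €61.76; balance after payment €8,104.72.

€8,104.72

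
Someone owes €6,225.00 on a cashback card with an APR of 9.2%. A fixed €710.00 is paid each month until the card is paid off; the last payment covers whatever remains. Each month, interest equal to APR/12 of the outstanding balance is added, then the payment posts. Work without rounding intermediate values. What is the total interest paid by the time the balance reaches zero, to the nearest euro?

Monthly rate r = 9.2%/12 = 0.766667% = 0.00766667.
Payoff takes n = ⌈−ln(1 − rB₀/P)/ln(1+r)⌉ = ⌈9.111⌉ = 10 payments; the last is €79.03.
Total paid = 9·€710.00 + €79.03 = €6,469.03.
Total interest = total paid − principal = €6,469.03 − €6,225.00 = €244.03.

€244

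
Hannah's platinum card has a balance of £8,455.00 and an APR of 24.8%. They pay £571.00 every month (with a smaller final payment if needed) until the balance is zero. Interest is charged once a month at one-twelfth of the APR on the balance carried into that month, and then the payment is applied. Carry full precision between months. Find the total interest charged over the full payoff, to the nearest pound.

Monthly rate r = 24.8%/12 = 2.06667% = 0.0206667.
Payoff takes n = ⌈−ln(1 − rB₀/P)/ln(1+r)⌉ = ⌈17.858⌉ = 18 payments; the last is £490.82.
Total paid = 17·£571.00 + £490.82 = £10,197.82.
Total interest = total paid − principal = £10,197.82 − £8,455.00 = £1,742.82.

£1,743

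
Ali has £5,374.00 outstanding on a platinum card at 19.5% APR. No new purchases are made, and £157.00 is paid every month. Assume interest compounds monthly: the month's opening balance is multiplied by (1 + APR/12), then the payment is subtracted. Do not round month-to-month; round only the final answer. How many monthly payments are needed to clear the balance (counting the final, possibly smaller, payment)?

Monthly rate r = 19.5%/12 = 1.625% = 0.01625.
Recurrence: B ← B·(1+r) − £157.00.
Month 1: interest £87.33; balance after payment £5,304.33.
Month 2: interest £86.20; balance after payment £5,233.52.
Closed form: n = −ln(1 − rB₀/P)/ln(1+r) = −ln(0.44377)/ln(1.01625) ≈ 50.401, so the balance reaches zero during payment 51.

51 months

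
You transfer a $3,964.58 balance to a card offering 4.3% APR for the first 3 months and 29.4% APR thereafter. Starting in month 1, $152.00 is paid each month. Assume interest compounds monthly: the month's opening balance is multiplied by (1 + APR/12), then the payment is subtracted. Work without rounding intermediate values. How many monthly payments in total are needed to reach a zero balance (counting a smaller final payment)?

Promo months 1–3 at r₀ = 4.3%/12 = 0.00358333; months 4+ at r₁ = 29.4%/12 = 0.0245.
After month 3: iterate B ← B·(1+r₀) − $152.00 for 3 months → $3,549.72.
Then at r₁ with $152.00/mo: n₂ = −ln(1 − r₁·B/P)/ln(1+r₁) ≈ 35.08 → 36 more payments.

39 months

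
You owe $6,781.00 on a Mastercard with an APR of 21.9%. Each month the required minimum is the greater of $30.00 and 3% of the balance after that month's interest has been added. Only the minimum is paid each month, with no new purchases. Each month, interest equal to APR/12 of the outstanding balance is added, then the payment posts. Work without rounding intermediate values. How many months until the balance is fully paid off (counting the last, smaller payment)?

207 months

Monthly rate r = 21.9%/12 = 1.825% = 0.01825.
While 3% of the post-interest balance exceeds $30.00, each month B ← (B·(1+r))·(1 − 0.03), i.e. B shrinks by the factor (1+r)·0.97 = 0.9877.
This holds for months 1–157. Entering month 158 the balance is $971.85; 3% of the post-interest balance is now below $30.00, so the flat $30.00 minimum applies from here.
From month 158 a fixed $30.00 at rate r clears $971.85 in 50 more payments. Total: 157 + 50 = 207 months.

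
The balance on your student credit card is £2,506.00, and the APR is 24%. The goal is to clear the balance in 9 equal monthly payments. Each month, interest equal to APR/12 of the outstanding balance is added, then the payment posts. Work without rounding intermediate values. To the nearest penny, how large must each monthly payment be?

Monthly rate r = 24%/12 = 2% = 0.02.
Level-payment amortization: P = B₀·r / (1 − (1+r)^(−n)) = 2506.00·0.02 / (1 − 1.02^(−9)).
Denominator 1 − (1+r)^(−9) = 0.163244734.
P = 50.12 / 0.163244734 ≈ 307.02.

£307.02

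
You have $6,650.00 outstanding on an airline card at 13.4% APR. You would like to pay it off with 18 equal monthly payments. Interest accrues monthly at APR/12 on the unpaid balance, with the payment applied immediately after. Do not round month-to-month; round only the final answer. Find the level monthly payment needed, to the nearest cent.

Monthly rate r = 13.4%/12 = 1.11667% = 0.0111667.
Level-payment amortization: P = B₀·r / (1 − (1+r)^(−n)) = 6650.00·0.0111667 / (1 − 1.01117^(−18)).
Denominator 1 − (1+r)^(−18) = 0.181175935.
P = 74.2583 / 0.181175935 ≈ 409.87.

$409.87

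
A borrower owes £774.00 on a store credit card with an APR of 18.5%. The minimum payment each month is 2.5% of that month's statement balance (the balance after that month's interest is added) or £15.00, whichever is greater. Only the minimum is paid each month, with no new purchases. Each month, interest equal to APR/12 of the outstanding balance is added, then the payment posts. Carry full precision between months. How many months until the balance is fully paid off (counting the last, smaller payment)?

Monthly rate r = 18.5%/12 = 1.54167% = 0.0154167.
While 2.5% of the post-interest balance exceeds £15.00, each month B ← (B·(1+r))·(1 − 0.025), i.e. B shrinks by the factor (1+r)·0.975 = 0.99003.
This holds for months 1–27. Entering month 28 the balance is £590.56; 2.5% of the post-interest balance is now below £15.00, so the flat £15.00 minimum applies from here.
From month 28 a fixed £15.00 at rate r clears £590.56 in 62 more payments. Total: 27 + 62 = 89 months.

89 months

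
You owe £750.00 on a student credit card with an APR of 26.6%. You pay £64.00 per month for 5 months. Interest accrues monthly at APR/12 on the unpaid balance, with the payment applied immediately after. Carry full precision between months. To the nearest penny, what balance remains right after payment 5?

Monthly rate r = 26.6%/12 = 2.21667% = 0.0221667.
Each month: B ← B·(1+r) − £64.00.
Month 1: interest £16.62; balance after payment £702.62.
Month 2: interest £15.57; balance after payment £654.20.
Month 3: interest £14.50; balance after payment £604.70.
Month 4: interest £13.40; balance after payment £554.11.
Month 5: interest £12.28; balance after payment £502.39.

£502.39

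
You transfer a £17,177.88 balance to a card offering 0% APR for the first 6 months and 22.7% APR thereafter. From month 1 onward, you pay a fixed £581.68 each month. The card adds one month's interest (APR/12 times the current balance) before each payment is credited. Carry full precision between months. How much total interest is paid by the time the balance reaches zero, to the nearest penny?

£4,596.91

Promo months 1–6 at r₀ = 0%/12 = 0; months 7+ at r₁ = 22.7%/12 = 0.0189167.
After month 6 (no interest yet): B = £17,177.88 − 6·£581.68 = £13,687.80.
Then at r₁ with £581.68/mo: n₂ = −ln(1 − r₁·B/P)/ln(1+r₁) ≈ 31.43 → 32 more payments.
Total paid = 37·£581.68 + £252.63 = £21,774.79; interest = £21,774.79 − £17,177.88 = £4,596.91.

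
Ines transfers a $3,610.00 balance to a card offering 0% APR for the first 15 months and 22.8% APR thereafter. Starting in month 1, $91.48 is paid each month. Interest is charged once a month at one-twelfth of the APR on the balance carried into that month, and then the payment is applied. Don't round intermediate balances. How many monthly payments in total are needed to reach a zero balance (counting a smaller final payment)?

49 months

Promo months 1–15 at r₀ = 0%/12 = 0; months 16+ at r₁ = 22.8%/12 = 0.019.
After month 15 (no interest yet): B = $3,610.00 − 15·$91.48 = $2,237.80.
Then at r₁ with $91.48/mo: n₂ = −ln(1 − r₁·B/P)/ln(1+r₁) ≈ 33.21 → 34 more payments.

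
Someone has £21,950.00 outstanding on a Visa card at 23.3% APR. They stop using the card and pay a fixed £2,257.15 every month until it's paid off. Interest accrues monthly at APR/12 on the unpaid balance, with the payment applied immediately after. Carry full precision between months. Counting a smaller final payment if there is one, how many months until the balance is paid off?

Monthly rate r = 23.3%/12 = 1.94167% = 0.0194167.
Recurrence: B ← B·(1+r) − £2,257.15.
Month 1: interest £426.20; balance after payment £20,119.05.
Month 2: interest £390.64; balance after payment £18,252.54.
Closed form: n = −ln(1 − rB₀/P)/ln(1+r) = −ln(0.81118)/ln(1.01942) ≈ 10.882, so the balance reaches zero during payment 11.

11 payments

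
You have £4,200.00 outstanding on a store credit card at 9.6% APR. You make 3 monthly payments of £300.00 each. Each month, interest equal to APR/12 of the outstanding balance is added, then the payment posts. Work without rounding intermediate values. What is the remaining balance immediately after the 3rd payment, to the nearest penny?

£3,394.39

Monthly rate r = 9.6%/12 = 0.8% = 0.008.
Each month: B ← B·(1+r) − £300.00.
Month 1: interest £33.60; balance after payment £3,933.60.
Month 2: interest £31.47; balance after payment £3,665.07.
Month 3: interest £29.32; balance after payment £3,394.39.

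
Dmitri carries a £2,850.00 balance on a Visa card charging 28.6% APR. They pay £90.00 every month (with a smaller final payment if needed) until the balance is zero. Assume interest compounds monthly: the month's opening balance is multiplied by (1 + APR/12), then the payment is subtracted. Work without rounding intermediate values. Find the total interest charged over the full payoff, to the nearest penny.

£2,520.20

Monthly rate r = 28.6%/12 = 2.38333% = 0.0238333.
Payoff takes n = ⌈−ln(1 − rB₀/P)/ln(1+r)⌉ = ⌈59.666⌉ = 60 payments; the last is £60.20.
Total paid = 59·£90.00 + £60.20 = £5,370.20.
Total interest = total paid − principal = £5,370.20 − £2,850.00 = £2,520.20.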